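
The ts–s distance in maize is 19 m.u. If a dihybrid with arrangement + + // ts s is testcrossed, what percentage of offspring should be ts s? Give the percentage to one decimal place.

A map distance of 19 m.u. corresponds to a recombination frequency of 0.190.
The F1 is + + / ts s, so ts s is a parental gamete class with expected frequency (1 − r)/2 = 0.810/2 = 0.4050.
That is 0.4050 = 40.5% of the progeny.

40.5%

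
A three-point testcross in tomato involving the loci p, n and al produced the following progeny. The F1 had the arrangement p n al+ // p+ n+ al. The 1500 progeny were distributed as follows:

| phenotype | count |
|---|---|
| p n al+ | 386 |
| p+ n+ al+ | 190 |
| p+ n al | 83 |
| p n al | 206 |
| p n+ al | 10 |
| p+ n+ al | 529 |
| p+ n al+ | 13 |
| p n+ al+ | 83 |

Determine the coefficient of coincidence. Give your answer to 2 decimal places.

The two rarest classes, p+ n al+ and p n+ al, are the double crossovers. Comparing them with the parentals, only the p allele has switched, so p is the middle locus and the order is n – p – al.
n–p: (166 + 23)/1500 = 0.1260; p–al: (396 + 23)/1500 = 0.2793.
Expected DCO frequency = 0.1260 × 0.2793 ≈ 0.03519; observed = 23/1500 ≈ 0.01533.
Coefficient of coincidence = 0.01533/0.03519 ≈ 0.44.

0.44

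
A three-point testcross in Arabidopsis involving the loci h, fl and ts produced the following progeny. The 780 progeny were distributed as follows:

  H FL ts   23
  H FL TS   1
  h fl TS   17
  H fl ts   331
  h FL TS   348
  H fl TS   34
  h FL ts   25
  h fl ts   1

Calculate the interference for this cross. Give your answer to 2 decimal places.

The two most frequent reciprocal classes, H fl ts and h FL TS, are the parental types, so the F1 was H fl ts / h FL TS.
The two rarest classes, h fl ts and H FL TS, are the double crossovers. Comparing them with the parentals, only the h allele has switched, so h is the middle locus and the order is fl – h – ts.
fl–h: (40 + 2)/780 = 0.0538; h–ts: (59 + 2)/780 = 0.0782.
Expected DCO frequency = 0.0538 × 0.0782 ≈ 0.00421; observed = 2/780 ≈ 0.00256.
Coefficient of coincidence = 0.00256/0.00421 ≈ 0.61; interference = 1 − 0.61 = 0.39.

0.39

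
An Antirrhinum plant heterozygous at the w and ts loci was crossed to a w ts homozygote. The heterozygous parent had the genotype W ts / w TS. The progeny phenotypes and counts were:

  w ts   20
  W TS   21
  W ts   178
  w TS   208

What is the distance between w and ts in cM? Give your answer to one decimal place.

9.6 cM

The recombinant classes are W TS and w ts: 21 + 20 = 41.
Recombination frequency = 41/427 = 0.0960 ≈ 9.6%, i.e. 9.6 cM.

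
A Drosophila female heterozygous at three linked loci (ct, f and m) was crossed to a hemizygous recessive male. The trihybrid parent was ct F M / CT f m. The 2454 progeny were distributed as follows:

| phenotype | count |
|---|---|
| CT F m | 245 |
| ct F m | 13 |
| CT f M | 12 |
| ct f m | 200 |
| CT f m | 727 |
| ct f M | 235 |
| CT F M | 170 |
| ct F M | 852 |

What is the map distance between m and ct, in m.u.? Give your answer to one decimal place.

16.1 m.u.

The two rarest classes, ct F m and CT f M, are the double crossovers. Comparing them with the parentals, only the m allele has switched, so m is the middle locus and the order is f – m – ct.
Crossovers in the m–ct interval produce the single-crossover classes CT F M and ct f m (170 + 200 = 370) plus the double crossovers (25).
RF(m–ct) = (370 + 25) / 2454 = 395/2454 = 0.1610 → 16.1 m.u.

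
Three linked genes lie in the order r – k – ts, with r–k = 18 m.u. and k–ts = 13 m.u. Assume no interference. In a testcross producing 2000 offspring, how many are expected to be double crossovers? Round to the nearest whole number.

Map distances give recombination frequencies of 0.180 and 0.130 for the two intervals.
With no interference, expected double-crossover frequency = 0.180 × 0.130 = 0.02340.
Expected number = 0.02340 × 2000 = 46.80 ≈ 47.

47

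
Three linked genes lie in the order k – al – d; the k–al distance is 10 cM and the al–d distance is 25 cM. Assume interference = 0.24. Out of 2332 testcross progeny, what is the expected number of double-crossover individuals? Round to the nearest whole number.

44

Map distances give recombination frequencies of 0.100 and 0.250 for the two intervals.
With interference 0.24 (so coincidence = 0.76), expected double-crossover frequency = 0.100 × 0.250 × 0.76 = 0.01900.
Expected number = 0.01900 × 2332 = 44.31 ≈ 44.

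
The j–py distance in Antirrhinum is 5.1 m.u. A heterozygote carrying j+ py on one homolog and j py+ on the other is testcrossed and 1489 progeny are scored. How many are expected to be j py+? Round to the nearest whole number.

707

A map distance of 5.1 m.u. corresponds to a recombination frequency of 0.051.
The F1 is j+ py / j py+, so j py+ is a parental gamete class with expected frequency (1 − r)/2 = 0.949/2 = 0.4745.
Expected number = 0.4745 × 1489 = 706.53 ≈ 707.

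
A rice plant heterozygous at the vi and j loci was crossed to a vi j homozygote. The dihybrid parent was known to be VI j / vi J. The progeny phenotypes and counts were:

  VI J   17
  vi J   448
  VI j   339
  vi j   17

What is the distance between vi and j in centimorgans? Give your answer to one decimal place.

The recombinant classes are VI J and vi j: 17 + 17 = 34.
Recombination frequency = 34/821 = 0.0414 ≈ 4.1%, i.e. 4.1 centimorgans.

4.1 centimorgans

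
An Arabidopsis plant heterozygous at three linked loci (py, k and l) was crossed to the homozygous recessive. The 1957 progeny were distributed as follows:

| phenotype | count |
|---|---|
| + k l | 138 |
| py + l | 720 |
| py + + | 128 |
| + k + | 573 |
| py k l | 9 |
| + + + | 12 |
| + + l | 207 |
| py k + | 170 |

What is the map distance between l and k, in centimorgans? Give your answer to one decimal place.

The two most frequent reciprocal classes, + k + and py + l, are the parental types, so the F1 was + k + / py + l.
The two rarest classes, + + + and py k l, are the double crossovers. Comparing them with the parentals, only the k allele has switched, so k is the middle locus and the order is py – k – l.
Crossovers in the k–l interval produce the single-crossover classes + k l and py + + (138 + 128 = 266) plus the double crossovers (21).
RF(k–l) = (266 + 21) / 1957 = 287/1957 = 0.1467 → 14.7 centimorgans.

14.7 centimorgans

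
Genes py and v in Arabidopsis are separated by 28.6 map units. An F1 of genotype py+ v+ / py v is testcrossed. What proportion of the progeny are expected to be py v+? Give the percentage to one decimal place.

14.3%

A map distance of 28.6 map units corresponds to a recombination frequency of 0.286.
The F1 is py+ v+ / py v, so py v+ is a recombinant gamete class with expected frequency r/2 = 0.286/2 = 0.1430.
That is 0.1430 = 14.3% of the progeny.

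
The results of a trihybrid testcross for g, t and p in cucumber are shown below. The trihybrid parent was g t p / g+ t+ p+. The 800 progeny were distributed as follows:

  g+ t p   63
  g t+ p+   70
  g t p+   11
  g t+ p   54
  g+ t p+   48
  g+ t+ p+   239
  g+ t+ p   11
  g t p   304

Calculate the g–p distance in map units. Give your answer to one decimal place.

The two rarest classes, g t p+ and g+ t+ p, are the double crossovers. Comparing them with the parentals, only the p allele has switched, so p is the middle locus and the order is g – p – t.
Crossovers in the g–p interval produce the single-crossover classes g+ t p and g t+ p+ (63 + 70 = 133) plus the double crossovers (22).
RF(g–p) = (133 + 22) / 800 = 155/800 = 0.1938 → 19.4 map units.

19.4 map units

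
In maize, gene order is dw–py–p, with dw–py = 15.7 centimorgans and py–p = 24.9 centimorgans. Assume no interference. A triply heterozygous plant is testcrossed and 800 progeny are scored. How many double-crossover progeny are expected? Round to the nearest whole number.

31

Map distances give recombination frequencies of 0.157 and 0.249 for the two intervals.
With no interference, expected double-crossover frequency = 0.157 × 0.249 = 0.03909.
Expected number = 0.03909 × 800 = 31.27 ≈ 31.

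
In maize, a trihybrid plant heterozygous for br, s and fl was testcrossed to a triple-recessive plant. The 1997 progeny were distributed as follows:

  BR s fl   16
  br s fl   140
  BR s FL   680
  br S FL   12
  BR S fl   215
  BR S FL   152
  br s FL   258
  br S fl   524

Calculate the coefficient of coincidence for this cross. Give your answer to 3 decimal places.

0.349

The two most frequent reciprocal classes, br S fl and BR s FL, are the parental types, so the F1 was br S fl / BR s FL.
The two rarest classes, br S FL and BR s fl, are the double crossovers. Comparing them with the parentals, only the fl allele has switched, so fl is the middle locus and the order is br – fl – s.
br–fl: (473 + 28)/1997 = 0.2509; fl–s: (292 + 28)/1997 = 0.1602.
Expected DCO frequency = 0.2509 × 0.1602 ≈ 0.04019; observed = 28/1997 ≈ 0.01402.
Coefficient of coincidence = 0.01402/0.04019 ≈ 0.349.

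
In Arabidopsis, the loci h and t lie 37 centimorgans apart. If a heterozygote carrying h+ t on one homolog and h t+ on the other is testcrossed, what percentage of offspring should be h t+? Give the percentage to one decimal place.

A map distance of 37 centimorgans corresponds to a recombination frequency of 0.370.
The F1 is h+ t / h t+, so h t+ is a parental gamete class with expected frequency (1 − r)/2 = 0.630/2 = 0.3150.
That is 0.3150 = 31.5% of the progeny.

31.5%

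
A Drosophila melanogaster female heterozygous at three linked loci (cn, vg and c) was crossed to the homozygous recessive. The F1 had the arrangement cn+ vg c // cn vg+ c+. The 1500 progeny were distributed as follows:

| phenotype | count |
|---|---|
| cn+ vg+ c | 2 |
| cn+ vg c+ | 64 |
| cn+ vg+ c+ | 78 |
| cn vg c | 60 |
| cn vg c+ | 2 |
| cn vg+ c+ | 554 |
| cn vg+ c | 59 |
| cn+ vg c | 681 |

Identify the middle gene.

vg

The two rarest classes, cn+ vg+ c and cn vg c+, are the double crossovers. Comparing them with the parentals, only the vg allele has switched, so vg is the middle locus and the order is c – vg – cn.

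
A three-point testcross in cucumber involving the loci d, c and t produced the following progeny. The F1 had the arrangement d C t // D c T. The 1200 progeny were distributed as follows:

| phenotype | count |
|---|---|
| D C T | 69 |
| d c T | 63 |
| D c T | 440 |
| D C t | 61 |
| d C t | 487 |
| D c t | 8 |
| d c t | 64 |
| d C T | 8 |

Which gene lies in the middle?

The two rarest classes, d C T and D c t, are the double crossovers. Comparing them with the parentals, only the t allele has switched, so t is the middle locus and the order is c – t – d.

t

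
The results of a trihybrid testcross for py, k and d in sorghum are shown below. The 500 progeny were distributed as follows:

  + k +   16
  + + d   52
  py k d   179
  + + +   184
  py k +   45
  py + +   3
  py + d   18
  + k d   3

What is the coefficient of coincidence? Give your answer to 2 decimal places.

0.73

The two most frequent reciprocal classes, + + + and py k d, are the parental types, so the F1 was + + + / py k d.
The two rarest classes, py + + and + k d, are the double crossovers. Comparing them with the parentals, only the py allele has switched, so py is the middle locus and the order is d – py – k.
d–py: (97 + 6)/500 = 0.2060; py–k: (34 + 6)/500 = 0.0800.
Expected DCO frequency = 0.2060 × 0.0800 ≈ 0.01648; observed = 6/500 ≈ 0.01200.
Coefficient of coincidence = 0.01200/0.01648 ≈ 0.73.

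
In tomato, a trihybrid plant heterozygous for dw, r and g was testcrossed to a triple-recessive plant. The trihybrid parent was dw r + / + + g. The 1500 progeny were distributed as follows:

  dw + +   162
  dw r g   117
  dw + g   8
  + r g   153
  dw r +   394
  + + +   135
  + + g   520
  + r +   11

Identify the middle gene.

dw

The two rarest classes, + r + and dw + g, are the double crossovers. Comparing them with the parentals, only the dw allele has switched, so dw is the middle locus and the order is g – dw – r.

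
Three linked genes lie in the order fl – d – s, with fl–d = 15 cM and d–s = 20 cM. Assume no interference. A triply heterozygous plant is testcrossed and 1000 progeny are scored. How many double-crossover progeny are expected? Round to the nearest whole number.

30

Map distances give recombination frequencies of 0.150 and 0.200 for the two intervals.
With no interference, expected double-crossover frequency = 0.150 × 0.200 = 0.03000.
Expected number = 0.03000 × 1000 = 30.00 ≈ 30.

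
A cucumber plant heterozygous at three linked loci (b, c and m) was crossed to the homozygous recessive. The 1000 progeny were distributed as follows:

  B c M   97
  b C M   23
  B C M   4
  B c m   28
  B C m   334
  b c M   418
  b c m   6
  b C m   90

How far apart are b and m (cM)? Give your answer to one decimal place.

The two most frequent reciprocal classes, b c M and B C m, are the parental types, so the F1 was b c M / B C m.
The two rarest classes, b c m and B C M, are the double crossovers. Comparing them with the parentals, only the m allele has switched, so m is the middle locus and the order is c – m – b.
Crossovers in the m–b interval produce the single-crossover classes B c M and b C m (97 + 90 = 187) plus the double crossovers (10).
RF(m–b) = (187 + 10) / 1000 = 197/1000 = 0.1970 → 19.7 cM.

19.7 cM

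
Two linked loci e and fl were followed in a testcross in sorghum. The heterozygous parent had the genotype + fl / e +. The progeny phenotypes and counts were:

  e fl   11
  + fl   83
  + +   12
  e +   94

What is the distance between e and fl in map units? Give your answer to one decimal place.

11.5 map units

The recombinant classes are + + and e fl: 12 + 11 = 23.
Recombination frequency = 23/200 = 0.1150 ≈ 11.5%, i.e. 11.5 map units.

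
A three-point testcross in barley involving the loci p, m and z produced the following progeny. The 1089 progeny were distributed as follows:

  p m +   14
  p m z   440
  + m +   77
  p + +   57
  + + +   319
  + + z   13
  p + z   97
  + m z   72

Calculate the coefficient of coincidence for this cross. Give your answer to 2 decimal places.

0.94

The two most frequent reciprocal classes, p m z and + + +, are the parental types, so the F1 was p m z / + + +.
The two rarest classes, p m + and + + z, are the double crossovers. Comparing them with the parentals, only the z allele has switched, so z is the middle locus and the order is p – z – m.
p–z: (129 + 27)/1089 = 0.1433; z–m: (174 + 27)/1089 = 0.1846.
Expected DCO frequency = 0.1433 × 0.1846 ≈ 0.02645; observed = 27/1089 ≈ 0.02479.
Coefficient of coincidence = 0.02479/0.02645 ≈ 0.94.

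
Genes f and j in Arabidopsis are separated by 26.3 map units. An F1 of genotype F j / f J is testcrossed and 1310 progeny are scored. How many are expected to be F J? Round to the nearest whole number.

172

A map distance of 26.3 map units corresponds to a recombination frequency of 0.263.
The F1 is F j / f J, so F J is a recombinant gamete class with expected frequency r/2 = 0.263/2 = 0.1315.
Expected number = 0.1315 × 1310 = 172.27 ≈ 172.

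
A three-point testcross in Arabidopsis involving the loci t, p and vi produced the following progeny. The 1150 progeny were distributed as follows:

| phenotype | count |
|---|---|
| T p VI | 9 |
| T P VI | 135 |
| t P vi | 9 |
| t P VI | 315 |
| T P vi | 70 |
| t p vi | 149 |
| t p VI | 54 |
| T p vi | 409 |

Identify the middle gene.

The two most frequent reciprocal classes, T p vi and t P VI, are the parental types, so the F1 was T p vi / t P VI.
The two rarest classes, T p VI and t P vi, are the double crossovers. Comparing them with the parentals, only the vi allele has switched, so vi is the middle locus and the order is t – vi – p.

vi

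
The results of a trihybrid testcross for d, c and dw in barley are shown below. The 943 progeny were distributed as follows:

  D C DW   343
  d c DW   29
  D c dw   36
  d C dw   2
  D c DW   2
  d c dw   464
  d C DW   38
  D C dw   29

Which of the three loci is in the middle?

The two most frequent reciprocal classes, D C DW and d c dw, are the parental types, so the F1 was D C DW / d c dw.
The two rarest classes, D c DW and d C dw, are the double crossovers. Comparing them with the parentals, only the c allele has switched, so c is the middle locus and the order is dw – c – d.

c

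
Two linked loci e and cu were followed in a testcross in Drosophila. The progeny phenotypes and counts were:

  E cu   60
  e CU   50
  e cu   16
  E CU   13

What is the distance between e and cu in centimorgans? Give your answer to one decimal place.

20.9 centimorgans

The two most frequent classes, E cu (60) and e CU (50), are the parental types, so the F1 was E cu / e CU.
The recombinant classes are E CU and e cu: 13 + 16 = 29.
Recombination frequency = 29/139 = 0.2086 ≈ 20.9%, i.e. 20.9 centimorgans.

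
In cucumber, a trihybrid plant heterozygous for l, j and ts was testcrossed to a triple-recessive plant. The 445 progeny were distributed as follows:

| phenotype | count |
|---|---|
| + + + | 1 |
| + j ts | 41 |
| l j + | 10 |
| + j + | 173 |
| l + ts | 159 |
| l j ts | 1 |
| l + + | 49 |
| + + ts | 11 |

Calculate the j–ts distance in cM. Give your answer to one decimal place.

The two most frequent reciprocal classes, l + ts and + j +, are the parental types, so the F1 was l + ts / + j +.
The two rarest classes, l j ts and + + +, are the double crossovers. Comparing them with the parentals, only the j allele has switched, so j is the middle locus and the order is ts – j – l.
Crossovers in the ts–j interval produce the single-crossover classes l + + and + j ts (49 + 41 = 90) plus the double crossovers (2).
RF(ts–j) = (90 + 2) / 445 = 92/445 = 0.2067 → 20.7 cM.

20.7 cM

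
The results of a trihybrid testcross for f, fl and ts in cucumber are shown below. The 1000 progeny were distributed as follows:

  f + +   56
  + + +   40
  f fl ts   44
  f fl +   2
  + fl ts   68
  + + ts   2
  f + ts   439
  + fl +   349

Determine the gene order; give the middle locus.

The two most frequent reciprocal classes, + fl + and f + ts, are the parental types, so the F1 was + fl + / f + ts.
The two rarest classes, f fl + and + + ts, are the double crossovers. Comparing them with the parentals, only the f allele has switched, so f is the middle locus and the order is fl – f – ts.

f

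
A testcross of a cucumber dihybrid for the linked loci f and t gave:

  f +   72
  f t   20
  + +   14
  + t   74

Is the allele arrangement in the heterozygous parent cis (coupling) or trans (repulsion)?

The two most frequent classes are + t (74) and f + (72); these are the parental (non-recombinant) types.
So the F1 carried + t on one chromosome and f + on the other — the recessive alleles are on opposite chromosomes (trans / repulsion).

trans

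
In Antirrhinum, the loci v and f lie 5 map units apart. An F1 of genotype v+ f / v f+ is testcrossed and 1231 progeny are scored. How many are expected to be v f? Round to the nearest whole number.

A map distance of 5 map units corresponds to a recombination frequency of 0.050.
The F1 is v+ f / v f+, so v f is a recombinant gamete class with expected frequency r/2 = 0.050/2 = 0.0250.
Expected number = 0.0250 × 1231 = 30.78 ≈ 31.

31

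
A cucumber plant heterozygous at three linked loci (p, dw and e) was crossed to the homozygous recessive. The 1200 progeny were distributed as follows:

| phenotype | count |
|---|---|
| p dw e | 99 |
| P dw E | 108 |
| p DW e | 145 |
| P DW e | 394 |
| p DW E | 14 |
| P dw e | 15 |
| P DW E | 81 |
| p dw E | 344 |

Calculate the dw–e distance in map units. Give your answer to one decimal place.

The two most frequent reciprocal classes, p dw E and P DW e, are the parental types, so the F1 was p dw E / P DW e.
The two rarest classes, p DW E and P dw e, are the double crossovers. Comparing them with the parentals, only the dw allele has switched, so dw is the middle locus and the order is p – dw – e.
Crossovers in the dw–e interval produce the single-crossover classes p dw e and P DW E (99 + 81 = 180) plus the double crossovers (29).
RF(dw–e) = (180 + 29) / 1200 = 209/1200 = 0.1742 → 17.4 map units.

17.4 map units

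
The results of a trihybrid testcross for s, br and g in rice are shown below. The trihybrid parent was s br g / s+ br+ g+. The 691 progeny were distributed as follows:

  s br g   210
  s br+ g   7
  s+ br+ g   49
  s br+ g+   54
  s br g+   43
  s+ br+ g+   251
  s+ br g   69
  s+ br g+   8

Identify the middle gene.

br

The two rarest classes, s br+ g and s+ br g+, are the double crossovers. Comparing them with the parentals, only the br allele has switched, so br is the middle locus and the order is s – br – g.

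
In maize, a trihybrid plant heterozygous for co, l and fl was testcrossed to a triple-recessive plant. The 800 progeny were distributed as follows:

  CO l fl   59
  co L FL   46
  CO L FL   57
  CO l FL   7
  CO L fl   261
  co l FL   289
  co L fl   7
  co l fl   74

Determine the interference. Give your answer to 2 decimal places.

The two most frequent reciprocal classes, co l FL and CO L fl, are the parental types, so the F1 was co l FL / CO L fl.
The two rarest classes, CO l FL and co L fl, are the double crossovers. Comparing them with the parentals, only the co allele has switched, so co is the middle locus and the order is fl – co – l.
fl–co: (131 + 14)/800 = 0.1812; co–l: (105 + 14)/800 = 0.1487.
Expected DCO frequency = 0.1812 × 0.1487 ≈ 0.02694; observed = 14/800 ≈ 0.01750.
Coefficient of coincidence = 0.01750/0.02694 ≈ 0.65; interference = 1 − 0.65 = 0.35.

0.35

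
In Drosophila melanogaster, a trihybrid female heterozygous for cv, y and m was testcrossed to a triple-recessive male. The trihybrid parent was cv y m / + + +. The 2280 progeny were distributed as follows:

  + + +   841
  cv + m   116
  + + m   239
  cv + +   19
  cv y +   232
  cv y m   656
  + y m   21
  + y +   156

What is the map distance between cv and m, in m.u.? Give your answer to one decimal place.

22.4 m.u.

The two rarest classes, + y m and cv + +, are the double crossovers. Comparing them with the parentals, only the cv allele has switched, so cv is the middle locus and the order is y – cv – m.
Crossovers in the cv–m interval produce the single-crossover classes cv y + and + + m (232 + 239 = 471) plus the double crossovers (40).
RF(cv–m) = (471 + 40) / 2280 = 511/2280 = 0.2241 → 22.4 m.u.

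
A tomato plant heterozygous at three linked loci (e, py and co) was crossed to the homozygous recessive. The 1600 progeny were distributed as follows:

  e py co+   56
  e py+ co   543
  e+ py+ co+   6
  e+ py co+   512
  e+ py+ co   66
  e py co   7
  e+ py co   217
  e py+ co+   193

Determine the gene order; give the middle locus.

py

The two most frequent reciprocal classes, e py+ co and e+ py co+, are the parental types, so the F1 was e py+ co / e+ py co+.
The two rarest classes, e py co and e+ py+ co+, are the double crossovers. Comparing them with the parentals, only the py allele has switched, so py is the middle locus and the order is e – py – co.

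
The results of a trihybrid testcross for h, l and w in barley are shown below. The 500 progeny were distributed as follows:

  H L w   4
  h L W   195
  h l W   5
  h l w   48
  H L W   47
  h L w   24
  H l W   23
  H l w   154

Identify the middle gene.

l

The two most frequent reciprocal classes, h L W and H l w, are the parental types, so the F1 was h L W / H l w.
The two rarest classes, h l W and H L w, are the double crossovers. Comparing them with the parentals, only the l allele has switched, so l is the middle locus and the order is w – l – h.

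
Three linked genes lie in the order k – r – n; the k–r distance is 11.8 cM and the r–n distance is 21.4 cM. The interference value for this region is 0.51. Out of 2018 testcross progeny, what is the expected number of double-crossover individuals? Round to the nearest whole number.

25

Map distances give recombination frequencies of 0.118 and 0.214 for the two intervals.
With interference 0.51 (so coincidence = 0.49), expected double-crossover frequency = 0.118 × 0.214 × 0.49 = 0.01237.
Expected number = 0.01237 × 2018 = 24.97 ≈ 25.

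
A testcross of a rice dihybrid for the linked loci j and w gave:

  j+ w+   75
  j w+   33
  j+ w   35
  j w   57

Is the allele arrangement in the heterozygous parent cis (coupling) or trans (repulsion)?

The two most frequent classes are j+ w+ (75) and j w (57); these are the parental (non-recombinant) types.
So the F1 carried j+ w+ on one chromosome and j w on the other — the recessive alleles are on the same chromosome (cis / coupling).

cis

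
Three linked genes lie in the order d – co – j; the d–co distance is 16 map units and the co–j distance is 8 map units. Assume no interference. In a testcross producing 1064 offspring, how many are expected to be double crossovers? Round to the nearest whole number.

14

Map distances give recombination frequencies of 0.160 and 0.080 for the two intervals.
With no interference, expected double-crossover frequency = 0.160 × 0.080 = 0.01280.
Expected number = 0.01280 × 1064 = 13.62 ≈ 14.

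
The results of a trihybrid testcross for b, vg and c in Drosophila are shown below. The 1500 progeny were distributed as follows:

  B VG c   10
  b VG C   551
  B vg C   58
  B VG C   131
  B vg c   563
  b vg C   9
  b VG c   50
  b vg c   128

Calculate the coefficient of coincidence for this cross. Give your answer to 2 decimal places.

0.81

The two most frequent reciprocal classes, b VG C and B vg c, are the parental types, so the F1 was b VG C / B vg c.
The two rarest classes, b vg C and B VG c, are the double crossovers. Comparing them with the parentals, only the vg allele has switched, so vg is the middle locus and the order is b – vg – c.
b–vg: (259 + 19)/1500 = 0.1853; vg–c: (108 + 19)/1500 = 0.0847.
Expected DCO frequency = 0.1853 × 0.0847 ≈ 0.01569; observed = 19/1500 ≈ 0.01267.
Coefficient of coincidence = 0.01267/0.01569 ≈ 0.81.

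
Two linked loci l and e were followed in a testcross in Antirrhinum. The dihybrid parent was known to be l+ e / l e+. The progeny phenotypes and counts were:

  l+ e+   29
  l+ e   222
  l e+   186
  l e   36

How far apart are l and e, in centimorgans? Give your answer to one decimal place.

13.7 centimorgans

The recombinant classes are l+ e+ and l e: 29 + 36 = 65.
Recombination frequency = 65/473 = 0.1374 ≈ 13.7%, i.e. 13.7 centimorgans.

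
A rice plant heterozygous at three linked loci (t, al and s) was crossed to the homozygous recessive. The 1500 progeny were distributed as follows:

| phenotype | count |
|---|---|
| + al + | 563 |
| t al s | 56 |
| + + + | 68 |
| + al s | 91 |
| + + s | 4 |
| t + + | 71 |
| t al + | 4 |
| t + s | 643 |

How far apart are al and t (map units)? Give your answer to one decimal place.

The two most frequent reciprocal classes, t + s and + al +, are the parental types, so the F1 was t + s / + al +.
The two rarest classes, + + s and t al +, are the double crossovers. Comparing them with the parentals, only the t allele has switched, so t is the middle locus and the order is al – t – s.
Crossovers in the al–t interval produce the single-crossover classes t al s and + + + (56 + 68 = 124) plus the double crossovers (8).
RF(al–t) = (124 + 8) / 1500 = 132/1500 = 0.0880 → 8.8 map units.

8.8 map units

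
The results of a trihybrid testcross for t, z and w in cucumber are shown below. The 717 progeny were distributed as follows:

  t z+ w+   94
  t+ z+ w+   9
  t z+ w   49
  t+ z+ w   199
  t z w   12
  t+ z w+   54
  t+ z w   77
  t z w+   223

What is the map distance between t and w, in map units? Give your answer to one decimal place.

17.3 map units

The two most frequent reciprocal classes, t z w+ and t+ z+ w, are the parental types, so the F1 was t z w+ / t+ z+ w.
The two rarest classes, t z w and t+ z+ w+, are the double crossovers. Comparing them with the parentals, only the w allele has switched, so w is the middle locus and the order is z – w – t.
Crossovers in the w–t interval produce the single-crossover classes t+ z w+ and t z+ w (54 + 49 = 103) plus the double crossovers (21).
RF(w–t) = (103 + 21) / 717 = 124/717 = 0.1729 → 17.3 map units.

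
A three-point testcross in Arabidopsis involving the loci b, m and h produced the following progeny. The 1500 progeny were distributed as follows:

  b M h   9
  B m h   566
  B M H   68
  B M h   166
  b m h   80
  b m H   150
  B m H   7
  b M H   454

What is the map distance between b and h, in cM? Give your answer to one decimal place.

10.9 cM

The two most frequent reciprocal classes, b M H and B m h, are the parental types, so the F1 was b M H / B m h.
The two rarest classes, b M h and B m H, are the double crossovers. Comparing them with the parentals, only the h allele has switched, so h is the middle locus and the order is m – h – b.
Crossovers in the h–b interval produce the single-crossover classes B M H and b m h (68 + 80 = 148) plus the double crossovers (16).
RF(h–b) = (148 + 16) / 1500 = 164/1500 = 0.1093 → 10.9 cM.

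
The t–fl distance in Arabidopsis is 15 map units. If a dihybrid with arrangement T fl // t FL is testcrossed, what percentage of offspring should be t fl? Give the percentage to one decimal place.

A map distance of 15 map units corresponds to a recombination frequency of 0.150.
The F1 is T fl / t FL, so t fl is a recombinant gamete class with expected frequency r/2 = 0.150/2 = 0.0750.
That is 0.0750 = 7.5% of the progeny.

7.5%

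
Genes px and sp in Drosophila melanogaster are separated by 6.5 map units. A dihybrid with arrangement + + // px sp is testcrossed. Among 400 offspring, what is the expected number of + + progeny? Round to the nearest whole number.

A map distance of 6.5 map units corresponds to a recombination frequency of 0.065.
The F1 is + + / px sp, so + + is a parental gamete class with expected frequency (1 − r)/2 = 0.935/2 = 0.4675.
Expected number = 0.4675 × 400 = 187.00 ≈ 187.

187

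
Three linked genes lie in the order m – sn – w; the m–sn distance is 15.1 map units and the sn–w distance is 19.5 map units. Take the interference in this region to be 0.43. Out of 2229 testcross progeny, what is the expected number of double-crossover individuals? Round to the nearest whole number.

37

Map distances give recombination frequencies of 0.151 and 0.195 for the two intervals.
With interference 0.43 (so coincidence = 0.57), expected double-crossover frequency = 0.151 × 0.195 × 0.57 = 0.01678.
Expected number = 0.01678 × 2229 = 37.41 ≈ 37.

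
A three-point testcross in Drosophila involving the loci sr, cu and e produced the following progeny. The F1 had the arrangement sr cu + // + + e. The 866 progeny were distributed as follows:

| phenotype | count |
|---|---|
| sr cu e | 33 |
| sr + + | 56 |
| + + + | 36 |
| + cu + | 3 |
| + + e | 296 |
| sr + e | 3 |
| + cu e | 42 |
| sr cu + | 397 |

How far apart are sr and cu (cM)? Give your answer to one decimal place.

12.0 cM

The two rarest classes, + cu + and sr + e, are the double crossovers. Comparing them with the parentals, only the sr allele has switched, so sr is the middle locus and the order is e – sr – cu.
Crossovers in the sr–cu interval produce the single-crossover classes sr + + and + cu e (56 + 42 = 98) plus the double crossovers (6).
RF(sr–cu) = (98 + 6) / 866 = 104/866 = 0.1201 → 12.0 cM.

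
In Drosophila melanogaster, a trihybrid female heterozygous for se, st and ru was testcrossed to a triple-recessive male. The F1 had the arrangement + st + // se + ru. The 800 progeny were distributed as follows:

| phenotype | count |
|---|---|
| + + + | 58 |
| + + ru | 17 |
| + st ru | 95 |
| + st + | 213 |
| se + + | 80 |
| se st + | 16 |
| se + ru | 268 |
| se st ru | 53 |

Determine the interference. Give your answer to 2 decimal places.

The two rarest classes, se st + and + + ru, are the double crossovers. Comparing them with the parentals, only the se allele has switched, so se is the middle locus and the order is st – se – ru.
st–se: (111 + 33)/800 = 0.1800; se–ru: (175 + 33)/800 = 0.2600.
Expected DCO frequency = 0.1800 × 0.2600 ≈ 0.04680; observed = 33/800 ≈ 0.04125.
Coefficient of coincidence = 0.04125/0.04680 ≈ 0.88; interference = 1 − 0.88 = 0.12.

0.12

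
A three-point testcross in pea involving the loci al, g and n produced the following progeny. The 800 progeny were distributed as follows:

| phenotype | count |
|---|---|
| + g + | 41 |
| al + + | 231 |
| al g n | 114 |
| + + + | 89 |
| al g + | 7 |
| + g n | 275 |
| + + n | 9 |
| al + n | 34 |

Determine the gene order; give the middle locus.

g

The two most frequent reciprocal classes, + g n and al + +, are the parental types, so the F1 was + g n / al + +.
The two rarest classes, + + n and al g +, are the double crossovers. Comparing them with the parentals, only the g allele has switched, so g is the middle locus and the order is n – g – al.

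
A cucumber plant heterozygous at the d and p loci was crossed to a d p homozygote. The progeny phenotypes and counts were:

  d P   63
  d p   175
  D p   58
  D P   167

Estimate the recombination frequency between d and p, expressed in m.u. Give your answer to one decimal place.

26.1 m.u.

The two most frequent classes, D P (167) and d p (175), are the parental types, so the F1 was D P / d p.
The recombinant classes are D p and d P: 58 + 63 = 121.
Recombination frequency = 121/463 = 0.2613 ≈ 26.1%, i.e. 26.1 m.u.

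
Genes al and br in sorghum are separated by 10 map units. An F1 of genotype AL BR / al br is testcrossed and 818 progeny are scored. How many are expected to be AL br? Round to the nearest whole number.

A map distance of 10 map units corresponds to a recombination frequency of 0.100.
The F1 is AL BR / al br, so AL br is a recombinant gamete class with expected frequency r/2 = 0.100/2 = 0.0500.
Expected number = 0.0500 × 818 = 40.90 ≈ 41.

41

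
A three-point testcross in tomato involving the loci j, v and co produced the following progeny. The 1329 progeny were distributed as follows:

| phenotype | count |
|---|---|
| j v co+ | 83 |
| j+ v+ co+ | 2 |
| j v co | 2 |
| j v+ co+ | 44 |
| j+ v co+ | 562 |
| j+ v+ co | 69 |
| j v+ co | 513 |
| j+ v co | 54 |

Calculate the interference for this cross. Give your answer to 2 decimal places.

0.67

The two most frequent reciprocal classes, j v+ co and j+ v co+, are the parental types, so the F1 was j v+ co / j+ v co+.
The two rarest classes, j v co and j+ v+ co+, are the double crossovers. Comparing them with the parentals, only the v allele has switched, so v is the middle locus and the order is co – v – j.
co–v: (98 + 4)/1329 = 0.0767; v–j: (152 + 4)/1329 = 0.1174.
Expected DCO frequency = 0.0767 × 0.1174 ≈ 0.00900; observed = 4/1329 ≈ 0.00301.
Coefficient of coincidence = 0.00301/0.00900 ≈ 0.33; interference = 1 − 0.33 = 0.67.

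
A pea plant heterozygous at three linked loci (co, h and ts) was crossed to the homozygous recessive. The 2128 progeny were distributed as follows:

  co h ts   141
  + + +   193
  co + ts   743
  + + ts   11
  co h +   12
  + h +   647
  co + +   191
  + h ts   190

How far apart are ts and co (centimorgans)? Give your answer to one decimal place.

The two most frequent reciprocal classes, + h + and co + ts, are the parental types, so the F1 was + h + / co + ts.
The two rarest classes, co h + and + + ts, are the double crossovers. Comparing them with the parentals, only the co allele has switched, so co is the middle locus and the order is ts – co – h.
Crossovers in the ts–co interval produce the single-crossover classes + h ts and co + + (190 + 191 = 381) plus the double crossovers (23).
RF(ts–co) = (381 + 23) / 2128 = 404/2128 = 0.1898 → 19.0 centimorgans.

19.0 centimorgans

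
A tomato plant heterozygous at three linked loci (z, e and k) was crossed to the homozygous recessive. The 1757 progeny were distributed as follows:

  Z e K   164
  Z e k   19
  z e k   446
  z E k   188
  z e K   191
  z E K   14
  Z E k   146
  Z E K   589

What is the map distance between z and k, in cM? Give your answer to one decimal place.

The two most frequent reciprocal classes, Z E K and z e k, are the parental types, so the F1 was Z E K / z e k.
The two rarest classes, z E K and Z e k, are the double crossovers. Comparing them with the parentals, only the z allele has switched, so z is the middle locus and the order is e – z – k.
Crossovers in the z–k interval produce the single-crossover classes Z E k and z e K (146 + 191 = 337) plus the double crossovers (33).
RF(z–k) = (337 + 33) / 1757 = 370/1757 = 0.2106 → 21.1 cM.

21.1 cM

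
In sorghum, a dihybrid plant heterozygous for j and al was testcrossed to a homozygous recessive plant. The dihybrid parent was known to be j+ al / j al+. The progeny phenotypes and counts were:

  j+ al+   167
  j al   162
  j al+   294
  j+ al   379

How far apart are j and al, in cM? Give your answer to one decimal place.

The recombinant classes are j+ al+ and j al: 167 + 162 = 329.
Recombination frequency = 329/1002 = 0.3283 ≈ 32.8%, i.e. 32.8 cM.

32.8 cM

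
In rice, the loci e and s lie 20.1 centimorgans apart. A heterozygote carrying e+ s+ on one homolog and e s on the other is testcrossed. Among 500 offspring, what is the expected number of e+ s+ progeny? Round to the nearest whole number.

A map distance of 20.1 centimorgans corresponds to a recombination frequency of 0.201.
The F1 is e+ s+ / e s, so e+ s+ is a parental gamete class with expected frequency (1 − r)/2 = 0.799/2 = 0.3995.
Expected number = 0.3995 × 500 = 199.75 ≈ 200.

200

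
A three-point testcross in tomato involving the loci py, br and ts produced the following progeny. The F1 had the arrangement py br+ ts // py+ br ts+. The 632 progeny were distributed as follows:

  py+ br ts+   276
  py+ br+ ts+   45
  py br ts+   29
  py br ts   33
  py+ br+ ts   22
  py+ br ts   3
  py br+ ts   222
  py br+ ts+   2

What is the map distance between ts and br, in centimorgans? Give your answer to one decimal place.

13.1 centimorgans

The two rarest classes, py br+ ts+ and py+ br ts, are the double crossovers. Comparing them with the parentals, only the ts allele has switched, so ts is the middle locus and the order is py – ts – br.
Crossovers in the ts–br interval produce the single-crossover classes py br ts and py+ br+ ts+ (33 + 45 = 78) plus the double crossovers (5).
RF(ts–br) = (78 + 5) / 632 = 83/632 = 0.1313 → 13.1 centimorgans.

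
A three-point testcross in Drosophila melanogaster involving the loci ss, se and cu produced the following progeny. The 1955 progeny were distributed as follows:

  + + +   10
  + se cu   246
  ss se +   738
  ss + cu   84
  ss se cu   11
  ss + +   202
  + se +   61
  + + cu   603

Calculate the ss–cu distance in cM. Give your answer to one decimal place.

The two most frequent reciprocal classes, ss se + and + + cu, are the parental types, so the F1 was ss se + / + + cu.
The two rarest classes, ss se cu and + + +, are the double crossovers. Comparing them with the parentals, only the cu allele has switched, so cu is the middle locus and the order is se – cu – ss.
Crossovers in the cu–ss interval produce the single-crossover classes + se + and ss + cu (61 + 84 = 145) plus the double crossovers (21).
RF(cu–ss) = (145 + 21) / 1955 = 166/1955 = 0.0849 → 8.5 cM.

8.5 cM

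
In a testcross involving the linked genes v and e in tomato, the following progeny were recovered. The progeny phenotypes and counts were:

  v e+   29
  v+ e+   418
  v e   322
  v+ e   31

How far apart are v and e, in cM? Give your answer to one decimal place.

7.5 cM

The two most frequent classes, v+ e+ (418) and v e (322), are the parental types, so the F1 was v+ e+ / v e.
The recombinant classes are v+ e and v e+: 31 + 29 = 60.
Recombination frequency = 60/800 = 0.0750 ≈ 7.5%, i.e. 7.5 cM.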